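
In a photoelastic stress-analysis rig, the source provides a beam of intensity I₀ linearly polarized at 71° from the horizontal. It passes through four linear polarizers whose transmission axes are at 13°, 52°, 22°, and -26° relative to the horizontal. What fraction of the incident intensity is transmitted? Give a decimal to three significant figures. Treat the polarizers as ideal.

≈ 0.0570 I₀

I₁ = I₀ cos²(13° − 71°) = I₀ cos²(58°) = 0.2808 I₀.
I₂ = I₁ cos²(52° − 13°) = 0.2808 I₀ · cos²(39°) = 0.1696 I₀.
I₃ = I₂ cos²(22° − 52°) = 0.1696 I₀ · cos²(30°) = 0.1272 I₀.
I₄ = I₃ cos²(-26° − 22°) = 0.1272 I₀ · cos²(48°) = 0.05695 I₀.
Transmitted fraction = 0.05695.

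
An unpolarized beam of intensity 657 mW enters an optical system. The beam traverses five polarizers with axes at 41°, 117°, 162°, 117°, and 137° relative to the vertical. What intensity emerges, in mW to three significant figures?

I ≈ 4.24 mW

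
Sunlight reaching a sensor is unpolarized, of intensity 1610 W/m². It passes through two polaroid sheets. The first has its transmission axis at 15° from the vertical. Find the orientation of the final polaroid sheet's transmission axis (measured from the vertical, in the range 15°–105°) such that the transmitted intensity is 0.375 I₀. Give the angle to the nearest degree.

Unpolarized light through the first polarizer → I₁ = ½ I₀, now polarized at 15°.
Need I₂/I₀ = 0.375, so cos²(θ − 15°) = 0.375 / 0.5 = 0.75.
θ − 15° = arccos(√0.75) = 30.0°, giving θ ≈ 15 + 30.0 = 45.0°.

θ ≈ 45°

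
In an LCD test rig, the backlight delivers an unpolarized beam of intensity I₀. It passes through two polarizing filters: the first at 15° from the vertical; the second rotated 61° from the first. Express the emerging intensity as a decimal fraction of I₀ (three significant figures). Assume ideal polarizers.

Unpolarized light through the first polarizer → I₁ = ½ I₀, now polarized at 15°.
I₂ = I₁ cos²(61°) = 0.5 · 0.235 I₀ = 0.1175 I₀.
Transmitted fraction = 0.1175.

≈ 0.118 I₀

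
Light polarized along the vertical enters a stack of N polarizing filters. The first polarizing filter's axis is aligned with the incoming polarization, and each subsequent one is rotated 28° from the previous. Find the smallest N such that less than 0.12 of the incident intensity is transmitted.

First polarizer is aligned with the polarization: full transmission.
Each further stage multiplies by cos²(28°) = 0.7796.
After N polarizers: T = 0.7796^(N−1). Require T < 0.12 ⇒ N−1 > ln(0.12)/ln(0.7796) = 8.52, so N−1 ≥ 9 and N = 10.
Check: N=10 gives T = 0.1064 < 0.12; N=9 gives T = 0.1364.

N = 10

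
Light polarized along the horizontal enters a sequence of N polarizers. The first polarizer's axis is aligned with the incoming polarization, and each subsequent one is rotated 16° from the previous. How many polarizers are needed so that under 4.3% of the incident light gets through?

N = 41

First polarizer is aligned with the polarization: full transmission.
Each further stage multiplies by cos²(16°) = 0.924.
After N polarizers: T = 0.924^(N−1). Require T < 0.043 ⇒ N−1 > ln(0.043)/ln(0.924) = 39.82, so N−1 ≥ 40 and N = 41.
Check: N=41 gives T = 0.0424 < 0.043; N=40 gives T = 0.04588.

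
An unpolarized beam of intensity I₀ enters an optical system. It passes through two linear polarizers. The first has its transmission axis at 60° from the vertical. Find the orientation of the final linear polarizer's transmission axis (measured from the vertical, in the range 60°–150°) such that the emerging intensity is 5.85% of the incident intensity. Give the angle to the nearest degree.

Unpolarized light through the first polarizer → I₁ = ½ I₀, now polarized at 60°.
Need I₂/I₀ = 0.0585, so cos²(θ − 60°) = 0.0585 / 0.5 = 0.117.
θ − 60° = arccos(√0.117) = 70.0°, giving θ ≈ 60 + 70.0 = 130.0°.

θ ≈ 130°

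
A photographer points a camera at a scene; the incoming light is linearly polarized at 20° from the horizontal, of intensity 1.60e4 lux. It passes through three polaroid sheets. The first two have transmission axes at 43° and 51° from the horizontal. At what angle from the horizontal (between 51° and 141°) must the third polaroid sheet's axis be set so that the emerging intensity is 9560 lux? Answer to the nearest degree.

θ ≈ 83°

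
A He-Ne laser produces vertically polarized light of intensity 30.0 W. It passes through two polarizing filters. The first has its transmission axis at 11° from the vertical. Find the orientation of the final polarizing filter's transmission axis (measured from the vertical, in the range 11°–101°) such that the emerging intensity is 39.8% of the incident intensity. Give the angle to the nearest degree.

θ ≈ 61°

I₁ = I₀ cos²(11° − 0°) = I₀ cos²(11°) = 0.9636 I₀.
Need I₂/I₀ = 0.398, so cos²(θ − 11°) = 0.398 / 0.9636 = 0.413.
θ − 11° = arccos(√0.413) = 50.0°, giving θ ≈ 11 + 50.0 = 61.0°.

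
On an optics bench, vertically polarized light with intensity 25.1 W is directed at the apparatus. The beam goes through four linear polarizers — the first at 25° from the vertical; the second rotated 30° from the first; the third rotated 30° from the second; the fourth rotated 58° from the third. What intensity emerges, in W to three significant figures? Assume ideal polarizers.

I ≈ 3.26 W

By Malus's law, I₁ = 25.1 W · cos²(25°) = 20.62 W.
I₂ = I₁ · cos²(30°) = 20.62 · 0.75 = 15.46 W.
I₃ = I₂ · cos²(30°) = 15.46 · 0.75 = 11.6 W.
I₄ = I₃ · cos²(58°) = 11.6 · 0.2808 = 3.257 W.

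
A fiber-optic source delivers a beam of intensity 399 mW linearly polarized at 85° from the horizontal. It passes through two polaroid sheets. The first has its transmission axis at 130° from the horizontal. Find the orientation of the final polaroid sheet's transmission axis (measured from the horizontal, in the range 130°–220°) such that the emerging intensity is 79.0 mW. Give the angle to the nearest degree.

θ ≈ 181°

By Malus's law, I₁ = I₀ cos²(130° − 85°) = I₀ cos²(45°) = 0.5 I₀.
Target fraction: 79.0 / 399 mW = 0.198 of I₀.
Need I₂/I₀ = 0.198, so cos²(θ − 130°) = 0.198 / 0.5 = 0.396.
θ − 130° = arccos(√0.396) = 51.0°, giving θ ≈ 130 + 51.0 = 181.0°.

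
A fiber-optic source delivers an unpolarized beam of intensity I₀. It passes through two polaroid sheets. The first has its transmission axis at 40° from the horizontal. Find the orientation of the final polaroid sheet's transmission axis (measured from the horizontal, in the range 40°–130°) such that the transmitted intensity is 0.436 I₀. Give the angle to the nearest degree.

θ ≈ 61°

Unpolarized light through the first polarizer → I₁ = ½ I₀, now polarized at 40°.
Need I₂/I₀ = 0.436, so cos²(θ − 40°) = 0.436 / 0.5 = 0.872.
θ − 40° = arccos(√0.872) = 21.0°, giving θ ≈ 40 + 21.0 = 61.0°.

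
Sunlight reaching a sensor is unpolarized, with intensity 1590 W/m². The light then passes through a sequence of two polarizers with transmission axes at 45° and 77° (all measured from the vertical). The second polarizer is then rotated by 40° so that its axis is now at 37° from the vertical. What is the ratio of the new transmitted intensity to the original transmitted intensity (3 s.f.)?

I_new/I_old ≈ 1.36

Before rotation:
Unpolarized light through the first polarizer → I₁ = ½ I₀, now polarized at 45°.
I₂ = I₁ cos²(77° − 45°) = 0.5 I₀ · cos²(32°) = 0.3596 I₀.
After rotation:
Unpolarized light through the first polarizer → I₁ = ½ I₀, now polarized at 45°.
I₂ = I₁ cos²(37° − 45°) = 0.5 I₀ · cos²(8°) = 0.4903 I₀.
Ratio = 0.4903 / 0.3596 = 1.364.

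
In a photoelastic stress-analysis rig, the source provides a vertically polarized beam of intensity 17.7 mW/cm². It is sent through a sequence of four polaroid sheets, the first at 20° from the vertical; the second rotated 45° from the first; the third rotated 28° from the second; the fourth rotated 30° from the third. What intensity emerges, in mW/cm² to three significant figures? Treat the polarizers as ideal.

I ≈ 4.57 mW/cm²

By Malus's law, I₁ = 17.7 mW/cm² · cos²(20°) = 15.63 mW/cm².
I₂ = I₁ · cos²(45°) = 15.63 · 0.5 = 7.815 mW/cm².
I₃ = I₂ · cos²(28°) = 7.815 · 0.7796 = 6.092 mW/cm².
I₄ = I₃ · cos²(30°) = 6.092 · 0.75 = 4.569 mW/cm².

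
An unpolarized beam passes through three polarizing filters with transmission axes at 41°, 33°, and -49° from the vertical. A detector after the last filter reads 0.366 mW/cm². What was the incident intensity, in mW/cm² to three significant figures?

Unpolarized light through the first polarizer → I₁ = ½ I₀, now polarized at 41°.
I₂ = I₁ cos²(33° − 41°) = 0.5 I₀ · cos²(8°) = 0.4903 I₀.
I₃ = I₂ cos²(-49° − 33°) = 0.4903 I₀ · cos²(82°) = 0.009497 I₀.
So 0.366 mW/cm² = 0.009497 I₀, giving I₀ = 0.366/0.009497 = 38.54 mW/cm².

I₀ ≈ 38.5 mW/cm²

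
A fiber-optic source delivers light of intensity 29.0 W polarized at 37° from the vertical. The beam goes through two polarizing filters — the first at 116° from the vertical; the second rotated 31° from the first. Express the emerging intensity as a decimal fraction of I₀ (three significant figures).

I/I₀ ≈ 0.0268

I₁ = 29.0 W · cos²(79°) = 1.056 W.
I₂ = I₁ · cos²(31°) = 1.056 · 0.7347 = 0.7758 W.
Transmitted fraction = 0.02675.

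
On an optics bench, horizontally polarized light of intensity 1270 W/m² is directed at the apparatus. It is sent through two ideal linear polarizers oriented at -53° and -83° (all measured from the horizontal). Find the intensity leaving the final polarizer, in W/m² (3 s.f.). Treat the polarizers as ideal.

I ≈ 345 W/m²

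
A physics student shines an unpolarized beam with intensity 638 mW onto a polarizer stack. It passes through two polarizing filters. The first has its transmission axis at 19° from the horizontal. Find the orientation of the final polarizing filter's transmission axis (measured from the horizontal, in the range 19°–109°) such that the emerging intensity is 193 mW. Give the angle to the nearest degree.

θ ≈ 58°

Unpolarized light through the first polarizer → I₁ = ½ I₀, now polarized at 19°.
Target fraction: 193 / 638 mW = 0.3025 of I₀.
Need I₂/I₀ = 0.3025, so cos²(θ − 19°) = 0.3025 / 0.5 = 0.605.
θ − 19° = arccos(√0.605) = 38.9°, giving θ ≈ 19 + 38.9 = 57.9°.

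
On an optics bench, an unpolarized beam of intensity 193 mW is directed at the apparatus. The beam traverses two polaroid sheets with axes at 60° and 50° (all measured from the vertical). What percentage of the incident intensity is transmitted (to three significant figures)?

≈ 48.5%

Unpolarized light through the first polarizer → I₁ = 193 mW/2 = 96.5 mW, polarized at 60°.
I₂ = I₁ · cos²(10°) = 96.5 · 0.9698 = 93.59 mW.
That is 48.49% of the incident intensity.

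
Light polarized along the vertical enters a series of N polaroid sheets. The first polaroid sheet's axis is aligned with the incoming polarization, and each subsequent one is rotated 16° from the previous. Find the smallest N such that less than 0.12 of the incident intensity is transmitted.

First polarizer is aligned with the polarization: full transmission.
Each further stage multiplies by cos²(16°) = 0.924.
After N polarizers: T = 0.924^(N−1). Require T < 0.12 ⇒ N−1 > ln(0.12)/ln(0.924) = 26.83, so N−1 ≥ 27 and N = 28.
Check: N=28 gives T = 0.1184 < 0.12; N=27 gives T = 0.1282.

N = 28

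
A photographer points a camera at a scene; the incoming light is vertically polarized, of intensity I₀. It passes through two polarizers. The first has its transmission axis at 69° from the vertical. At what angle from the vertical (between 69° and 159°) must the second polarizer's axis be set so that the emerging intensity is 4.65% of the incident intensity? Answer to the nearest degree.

I₁ = I₀ cos²(69° − 0°) = I₀ cos²(69°) = 0.1284 I₀.
Need I₂/I₀ = 0.0465, so cos²(θ − 69°) = 0.0465 / 0.1284 = 0.3621.
θ − 69° = arccos(√0.3621) = 53.0°, giving θ ≈ 69 + 53.0 = 122.0°.

θ ≈ 122°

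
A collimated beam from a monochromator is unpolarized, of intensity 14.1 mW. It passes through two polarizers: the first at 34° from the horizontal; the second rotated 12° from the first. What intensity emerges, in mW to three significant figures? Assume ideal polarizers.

I ≈ 6.75 mW

Unpolarized light through the first polarizer → I₁ = 14.1 mW/2 = 7.05 mW, polarized at 34°.
I₂ = I₁ · cos²(12°) = 7.05 · 0.9568 = 6.745 mW.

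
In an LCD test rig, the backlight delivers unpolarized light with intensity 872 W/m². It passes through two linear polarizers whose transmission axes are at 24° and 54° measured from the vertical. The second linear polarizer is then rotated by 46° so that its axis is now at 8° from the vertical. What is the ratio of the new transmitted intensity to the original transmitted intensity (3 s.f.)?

Before rotation:
Unpolarized light through the first polarizer → I₁ = ½ I₀, now polarized at 24°.
I₂ = I₁ cos²(54° − 24°) = 0.5 I₀ · cos²(30°) = 0.375 I₀.
After rotation:
Unpolarized light through the first polarizer → I₁ = ½ I₀, now polarized at 24°.
I₂ = I₁ cos²(8° − 24°) = 0.5 I₀ · cos²(16°) = 0.462 I₀.
Ratio = 0.462 / 0.375 = 1.232.

I_new/I_old ≈ 1.23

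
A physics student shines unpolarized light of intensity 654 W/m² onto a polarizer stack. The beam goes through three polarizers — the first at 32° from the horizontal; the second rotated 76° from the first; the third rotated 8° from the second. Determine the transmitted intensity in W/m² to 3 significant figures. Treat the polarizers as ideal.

Unpolarized light through the first polarizer → I₁ = 654 W/m²/2 = 327 W/m², polarized at 32°.
I₂ = I₁ · cos²(76°) = 327 · 0.05853 = 19.14 W/m².
I₃ = I₂ · cos²(8°) = 19.14 · 0.9806 = 18.77 W/m².

I ≈ 18.8 W/m²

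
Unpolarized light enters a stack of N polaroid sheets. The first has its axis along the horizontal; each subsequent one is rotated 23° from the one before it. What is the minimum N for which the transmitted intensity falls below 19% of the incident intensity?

N = 7

First polarizer halves the unpolarized light: factor 1/2.
Each further stage multiplies by cos²(23°) = 0.8473.
After N polarizers: T = 0.5·0.8473^(N−1). Require T < 0.19 ⇒ N−1 > ln(0.19/0.5)/ln(0.8473) = 5.84, so N−1 ≥ 6 and N = 7.
Check: N=7 gives T = 0.185 < 0.19; N=6 gives T = 0.2184.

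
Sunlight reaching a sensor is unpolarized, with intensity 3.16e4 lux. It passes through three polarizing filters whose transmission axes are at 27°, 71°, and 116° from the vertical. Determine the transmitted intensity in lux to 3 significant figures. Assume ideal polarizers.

I ≈ 4090 lux

Unpolarized light through the first polarizer → I₁ = 3.16e4 lux/2 = 1.58e+04 lux, polarized at 27°.
I₂ = I₁ · cos²(44°) = 1.58e+04 · 0.5174 = 8176 lux.
I₃ = I₂ · cos²(45°) = 8176 · 0.5 = 4088 lux.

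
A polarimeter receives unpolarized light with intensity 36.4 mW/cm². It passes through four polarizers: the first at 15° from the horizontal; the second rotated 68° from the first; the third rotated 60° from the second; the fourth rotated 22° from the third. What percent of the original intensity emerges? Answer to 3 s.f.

≈ 1.51%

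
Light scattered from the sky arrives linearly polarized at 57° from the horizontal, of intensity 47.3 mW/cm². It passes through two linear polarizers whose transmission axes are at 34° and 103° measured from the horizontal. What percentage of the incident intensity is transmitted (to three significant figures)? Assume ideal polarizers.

I₁ = 47.3 mW/cm² · cos²(23°) = 40.08 mW/cm².
I₂ = I₁ · cos²(69°) = 40.08 · 0.1284 = 5.147 mW/cm².
That is 10.88% of the incident intensity.

≈ 10.9%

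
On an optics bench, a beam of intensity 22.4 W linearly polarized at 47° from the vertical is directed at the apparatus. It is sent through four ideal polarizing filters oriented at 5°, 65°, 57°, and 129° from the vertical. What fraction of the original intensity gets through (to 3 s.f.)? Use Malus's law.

I/I₀ ≈ 0.0129

By Malus's law, I₁ = 22.4 W · cos²(42°) = 12.37 W.
I₂ = I₁ · cos²(60°) = 12.37 · 0.25 = 3.093 W.
I₃ = I₂ · cos²(8°) = 3.093 · 0.9806 = 3.033 W.
I₄ = I₃ · cos²(72°) = 3.033 · 0.09549 = 0.2896 W.
Transmitted fraction = 0.01293.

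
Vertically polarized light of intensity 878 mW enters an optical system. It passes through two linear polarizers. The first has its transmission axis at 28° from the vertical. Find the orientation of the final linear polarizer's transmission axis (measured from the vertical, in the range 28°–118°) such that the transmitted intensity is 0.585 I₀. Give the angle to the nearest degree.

θ ≈ 58°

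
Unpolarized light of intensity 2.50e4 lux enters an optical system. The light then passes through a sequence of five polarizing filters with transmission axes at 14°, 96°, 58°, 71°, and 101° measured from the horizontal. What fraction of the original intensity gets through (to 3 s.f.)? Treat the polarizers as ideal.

Unpolarized light through the first polarizer → I₁ = 2.50e4 lux/2 = 1.25e+04 lux, polarized at 14°.
I₂ = I₁ · cos²(82°) = 1.25e+04 · 0.01937 = 242.1 lux.
I₃ = I₂ · cos²(38°) = 242.1 · 0.621 = 150.3 lux.
I₄ = I₃ · cos²(13°) = 150.3 · 0.9494 = 142.7 lux.
I₅ = I₄ · cos²(30°) = 142.7 · 0.75 = 107.1 lux.
Transmitted fraction = 0.004282.

I/I₀ ≈ 0.00428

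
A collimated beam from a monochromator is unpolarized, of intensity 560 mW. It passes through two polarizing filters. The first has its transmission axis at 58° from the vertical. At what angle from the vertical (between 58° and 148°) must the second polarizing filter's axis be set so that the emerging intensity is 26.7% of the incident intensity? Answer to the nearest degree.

Unpolarized light through the first polarizer → I₁ = ½ I₀, now polarized at 58°.
Need I₂/I₀ = 0.267, so cos²(θ − 58°) = 0.267 / 0.5 = 0.534.
θ − 58° = arccos(√0.534) = 43.1°, giving θ ≈ 58 + 43.1 = 101.1°.

θ ≈ 101°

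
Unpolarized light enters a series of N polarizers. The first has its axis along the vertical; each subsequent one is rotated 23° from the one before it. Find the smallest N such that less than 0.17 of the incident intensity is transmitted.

First polarizer halves the unpolarized light: factor 1/2.
Each further stage multiplies by cos²(23°) = 0.8473.
After N polarizers: T = 0.5·0.8473^(N−1). Require T < 0.17 ⇒ N−1 > ln(0.17/0.5)/ln(0.8473) = 6.51, so N−1 ≥ 7 and N = 8.
Check: N=8 gives T = 0.1568 < 0.17; N=7 gives T = 0.185.

N = 8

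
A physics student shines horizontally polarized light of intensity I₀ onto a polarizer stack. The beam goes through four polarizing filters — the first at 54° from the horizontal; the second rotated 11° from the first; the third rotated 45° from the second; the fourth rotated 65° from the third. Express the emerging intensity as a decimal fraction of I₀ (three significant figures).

≈ 0.0297 I₀

I₁ = I₀ cos²(54° − 0°) = I₀ cos²(54°) = 0.3455 I₀.
I₂ = I₁ cos²(11°) = 0.3455 · 0.9636 I₀ = 0.3329 I₀.
I₃ = I₂ cos²(45°) = 0.3329 · 0.5 I₀ = 0.1665 I₀.
I₄ = I₃ cos²(65°) = 0.1665 · 0.1786 I₀ = 0.02973 I₀.
Transmitted fraction = 0.02973.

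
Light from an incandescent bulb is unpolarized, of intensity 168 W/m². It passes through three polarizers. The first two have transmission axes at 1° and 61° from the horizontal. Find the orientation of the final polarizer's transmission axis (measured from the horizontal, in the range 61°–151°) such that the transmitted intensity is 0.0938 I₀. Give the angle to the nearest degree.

Unpolarized light through the first polarizer → I₁ = ½ I₀, now polarized at 1°.
I₂ = I₁ cos²(61° − 1°) = 0.5 I₀ · cos²(60°) = 0.125 I₀.
Need I₃/I₀ = 0.0938, so cos²(θ − 61°) = 0.0938 / 0.125 = 0.7504.
θ − 61° = arccos(√0.7504) = 30.0°, giving θ ≈ 61 + 30.0 = 91.0°.

θ ≈ 91°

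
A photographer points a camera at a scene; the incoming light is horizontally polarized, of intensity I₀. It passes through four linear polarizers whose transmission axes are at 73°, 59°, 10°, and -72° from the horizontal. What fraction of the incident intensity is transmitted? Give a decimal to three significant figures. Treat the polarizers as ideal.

I₁ = I₀ cos²(73° − 0°) = I₀ cos²(73°) = 0.08548 I₀.
I₂ = I₁ cos²(59° − 73°) = 0.08548 I₀ · cos²(14°) = 0.08048 I₀.
I₃ = I₂ cos²(10° − 59°) = 0.08048 I₀ · cos²(49°) = 0.03464 I₀.
I₄ = I₃ cos²(-72° − 10°) = 0.03464 I₀ · cos²(82°) = 0.0006709 I₀.
Transmitted fraction = 0.0006709.

≈ 0.000671 I₀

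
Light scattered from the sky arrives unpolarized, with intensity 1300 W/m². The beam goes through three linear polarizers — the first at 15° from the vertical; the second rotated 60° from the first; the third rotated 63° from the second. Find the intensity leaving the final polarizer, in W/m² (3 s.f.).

Unpolarized light through the first polarizer → I₁ = 1300 W/m²/2 = 650 W/m², polarized at 15°.
I₂ = I₁ · cos²(60°) = 650 · 0.25 = 162.5 W/m².
I₃ = I₂ · cos²(63°) = 162.5 · 0.2061 = 33.49 W/m².

I ≈ 33.5 W/m²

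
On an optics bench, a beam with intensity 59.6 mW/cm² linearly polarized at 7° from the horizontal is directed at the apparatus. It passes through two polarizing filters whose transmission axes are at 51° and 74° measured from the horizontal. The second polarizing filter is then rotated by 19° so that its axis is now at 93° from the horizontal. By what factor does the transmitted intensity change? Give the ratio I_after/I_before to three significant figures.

I_new/I_old ≈ 0.652

Before rotation:
By Malus's law, I₁ = I₀ cos²(51° − 7°) = I₀ cos²(44°) = 0.5174 I₀.
I₂ = I₁ cos²(74° − 51°) = 0.5174 I₀ · cos²(23°) = 0.4385 I₀.
After rotation:
I₁ = I₀ cos²(51° − 7°) = I₀ cos²(44°) = 0.5174 I₀.
I₂ = I₁ cos²(93° − 51°) = 0.5174 I₀ · cos²(42°) = 0.2858 I₀.
Ratio = 0.2858 / 0.4385 = 0.6518.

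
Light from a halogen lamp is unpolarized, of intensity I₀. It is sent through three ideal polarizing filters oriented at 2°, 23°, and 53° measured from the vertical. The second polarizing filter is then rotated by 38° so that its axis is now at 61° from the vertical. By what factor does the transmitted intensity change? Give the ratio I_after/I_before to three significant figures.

Before rotation:
Unpolarized light through the first polarizer → I₁ = ½ I₀, now polarized at 2°.
I₂ = I₁ cos²(23° − 2°) = 0.5 I₀ · cos²(21°) = 0.4358 I₀.
I₃ = I₂ cos²(53° − 23°) = 0.4358 I₀ · cos²(30°) = 0.3268 I₀.
After rotation:
Unpolarized light through the first polarizer → I₁ = ½ I₀, now polarized at 2°.
I₂ = I₁ cos²(61° − 2°) = 0.5 I₀ · cos²(59°) = 0.1326 I₀.
I₃ = I₂ cos²(53° − 61°) = 0.1326 I₀ · cos²(8°) = 0.1301 I₀.
Ratio = 0.1301 / 0.3268 = 0.3979.

I_new/I_old ≈ 0.398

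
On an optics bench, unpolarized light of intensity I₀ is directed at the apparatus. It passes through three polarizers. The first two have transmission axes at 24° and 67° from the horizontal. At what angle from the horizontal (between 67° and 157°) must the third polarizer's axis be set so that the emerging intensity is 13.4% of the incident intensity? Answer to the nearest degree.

Unpolarized light through the first polarizer → I₁ = ½ I₀, now polarized at 24°.
I₂ = I₁ cos²(67° − 24°) = 0.5 I₀ · cos²(43°) = 0.2674 I₀.
Need I₃/I₀ = 0.134, so cos²(θ − 67°) = 0.134 / 0.2674 = 0.501.
θ − 67° = arccos(√0.501) = 44.9°, giving θ ≈ 67 + 44.9 = 111.9°.

θ ≈ 112°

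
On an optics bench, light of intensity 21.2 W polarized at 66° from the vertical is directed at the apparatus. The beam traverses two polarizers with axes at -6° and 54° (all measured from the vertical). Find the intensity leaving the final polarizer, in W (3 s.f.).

I₁ = 21.2 W · cos²(72°) = 2.024 W.
I₂ = I₁ · cos²(60°) = 2.024 · 0.25 = 0.5061 W.

I ≈ 0.506 W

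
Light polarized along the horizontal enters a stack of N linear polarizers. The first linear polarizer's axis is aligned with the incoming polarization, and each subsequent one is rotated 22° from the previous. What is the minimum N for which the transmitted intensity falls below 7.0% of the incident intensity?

N = 19

First polarizer is aligned with the polarization: full transmission.
Each further stage multiplies by cos²(22°) = 0.8597.
After N polarizers: T = 0.8597^(N−1). Require T < 0.070 ⇒ N−1 > ln(0.070)/ln(0.8597) = 17.59, so N−1 ≥ 18 and N = 19.
Check: N=19 gives T = 0.06576 < 0.070; N=18 gives T = 0.0765.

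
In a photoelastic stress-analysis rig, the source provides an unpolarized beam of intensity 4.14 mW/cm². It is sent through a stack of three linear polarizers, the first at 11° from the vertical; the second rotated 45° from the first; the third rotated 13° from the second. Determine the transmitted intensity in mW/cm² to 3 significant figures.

I ≈ 0.983 mW/cm²

Unpolarized light through the first polarizer → I₁ = 4.14 mW/cm²/2 = 2.07 mW/cm², polarized at 11°.
I₂ = I₁ · cos²(45°) = 2.07 · 0.5 = 1.035 mW/cm².
I₃ = I₂ · cos²(13°) = 1.035 · 0.9494 = 0.9826 mW/cm².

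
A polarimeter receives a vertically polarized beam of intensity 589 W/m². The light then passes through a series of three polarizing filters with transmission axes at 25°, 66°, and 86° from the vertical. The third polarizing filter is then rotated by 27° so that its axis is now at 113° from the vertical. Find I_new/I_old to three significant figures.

I_new/I_old ≈ 0.527

Before rotation:
I₁ = I₀ cos²(25° − 0°) = I₀ cos²(25°) = 0.8214 I₀.
I₂ = I₁ cos²(66° − 25°) = 0.8214 I₀ · cos²(41°) = 0.4679 I₀.
I₃ = I₂ cos²(86° − 66°) = 0.4679 I₀ · cos²(20°) = 0.4131 I₀.
After rotation:
I₁ = I₀ cos²(25° − 0°) = I₀ cos²(25°) = 0.8214 I₀.
I₂ = I₁ cos²(66° − 25°) = 0.8214 I₀ · cos²(41°) = 0.4679 I₀.
I₃ = I₂ cos²(113° − 66°) = 0.4679 I₀ · cos²(47°) = 0.2176 I₀.
Ratio = 0.2176 / 0.4131 = 0.5267.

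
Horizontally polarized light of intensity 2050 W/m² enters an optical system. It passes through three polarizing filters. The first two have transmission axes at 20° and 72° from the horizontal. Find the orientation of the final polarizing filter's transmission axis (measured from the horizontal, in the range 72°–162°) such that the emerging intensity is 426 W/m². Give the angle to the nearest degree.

θ ≈ 110°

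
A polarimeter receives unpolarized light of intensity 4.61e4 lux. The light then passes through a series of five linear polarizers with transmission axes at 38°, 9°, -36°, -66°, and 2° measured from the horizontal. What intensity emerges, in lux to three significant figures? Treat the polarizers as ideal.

I ≈ 928 lux

Unpolarized light through the first polarizer → I₁ = 4.61e4 lux/2 = 2.305e+04 lux, polarized at 38°.
I₂ = I₁ · cos²(29°) = 2.305e+04 · 0.765 = 1.763e+04 lux.
I₃ = I₂ · cos²(45°) = 1.763e+04 · 0.5 = 8816 lux.
I₄ = I₃ · cos²(30°) = 8816 · 0.75 = 6612 lux.
I₅ = I₄ · cos²(68°) = 6612 · 0.1403 = 927.9 lux.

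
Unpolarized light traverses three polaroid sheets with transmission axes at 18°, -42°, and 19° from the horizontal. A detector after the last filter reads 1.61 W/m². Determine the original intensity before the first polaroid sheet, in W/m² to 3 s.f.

I₀ ≈ 54.8 W/m²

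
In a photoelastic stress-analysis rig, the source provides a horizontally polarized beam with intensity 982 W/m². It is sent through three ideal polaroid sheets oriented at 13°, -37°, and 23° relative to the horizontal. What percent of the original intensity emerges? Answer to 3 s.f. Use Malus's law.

By Malus's law, I₁ = 982 W/m² · cos²(13°) = 932.3 W/m².
I₂ = I₁ · cos²(50°) = 932.3 · 0.4132 = 385.2 W/m².
I₃ = I₂ · cos²(60°) = 385.2 · 0.25 = 96.3 W/m².
That is 9.807% of the incident intensity.

≈ 9.81%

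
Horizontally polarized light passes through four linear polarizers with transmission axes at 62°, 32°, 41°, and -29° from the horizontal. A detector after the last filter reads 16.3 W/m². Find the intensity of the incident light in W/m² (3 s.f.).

I₀ ≈ 864 W/m²

I₁ = I₀ cos²(62° − 0°) = I₀ cos²(62°) = 0.2204 I₀.
I₂ = I₁ cos²(32° − 62°) = 0.2204 I₀ · cos²(30°) = 0.1653 I₀.
I₃ = I₂ cos²(41° − 32°) = 0.1653 I₀ · cos²(9°) = 0.1613 I₀.
I₄ = I₃ cos²(-29° − 41°) = 0.1613 I₀ · cos²(70°) = 0.01886 I₀.
So 16.3 W/m² = 0.01886 I₀, giving I₀ = 16.3/0.01886 = 864.1 W/m².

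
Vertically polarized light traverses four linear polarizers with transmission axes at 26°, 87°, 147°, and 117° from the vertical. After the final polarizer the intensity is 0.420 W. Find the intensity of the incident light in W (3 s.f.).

By Malus's law, I₁ = I₀ cos²(26° − 0°) = I₀ cos²(26°) = 0.8078 I₀.
I₂ = I₁ cos²(87° − 26°) = 0.8078 I₀ · cos²(61°) = 0.1899 I₀.
I₃ = I₂ cos²(147° − 87°) = 0.1899 I₀ · cos²(60°) = 0.04747 I₀.
I₄ = I₃ cos²(117° − 147°) = 0.04747 I₀ · cos²(30°) = 0.0356 I₀.
So 0.420 W = 0.0356 I₀, giving I₀ = 0.420/0.0356 = 11.8 W.

I₀ ≈ 11.8 W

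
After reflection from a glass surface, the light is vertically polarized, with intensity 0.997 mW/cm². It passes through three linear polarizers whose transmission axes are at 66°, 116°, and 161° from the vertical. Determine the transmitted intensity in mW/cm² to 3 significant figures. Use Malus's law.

By Malus's law, I₁ = 0.997 mW/cm² · cos²(66°) = 0.1649 mW/cm².
I₂ = I₁ · cos²(50°) = 0.1649 · 0.4132 = 0.06815 mW/cm².
I₃ = I₂ · cos²(45°) = 0.06815 · 0.5 = 0.03407 mW/cm².

I ≈ 0.0341 mW/cm²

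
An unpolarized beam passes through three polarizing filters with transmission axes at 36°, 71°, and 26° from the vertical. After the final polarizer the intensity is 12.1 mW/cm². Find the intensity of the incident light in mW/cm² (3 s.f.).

I₀ ≈ 72.1 mW/cm²

Unpolarized light through the first polarizer → I₁ = ½ I₀, now polarized at 36°.
I₂ = I₁ cos²(71° − 36°) = 0.5 I₀ · cos²(35°) = 0.3355 I₀.
I₃ = I₂ cos²(26° − 71°) = 0.3355 I₀ · cos²(45°) = 0.1678 I₀.
So 12.1 mW/cm² = 0.1678 I₀, giving I₀ = 12.1/0.1678 = 72.13 mW/cm².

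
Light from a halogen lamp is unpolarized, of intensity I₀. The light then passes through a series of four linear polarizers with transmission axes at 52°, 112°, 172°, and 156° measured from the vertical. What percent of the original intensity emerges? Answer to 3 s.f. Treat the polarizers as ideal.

Unpolarized light through the first polarizer → I₁ = ½ I₀, now polarized at 52°.
I₂ = I₁ cos²(112° − 52°) = 0.5 I₀ · cos²(60°) = 0.125 I₀.
I₃ = I₂ cos²(172° − 112°) = 0.125 I₀ · cos²(60°) = 0.03125 I₀.
I₄ = I₃ cos²(156° − 172°) = 0.03125 I₀ · cos²(16°) = 0.02888 I₀.
That is 2.888% of the incident intensity.

≈ 2.89%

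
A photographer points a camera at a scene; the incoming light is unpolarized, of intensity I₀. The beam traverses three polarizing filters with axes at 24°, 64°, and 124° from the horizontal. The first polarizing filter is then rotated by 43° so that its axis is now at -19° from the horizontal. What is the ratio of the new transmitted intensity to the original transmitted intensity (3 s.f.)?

I_new/I_old ≈ 0.0253

Before rotation:
Unpolarized light through the first polarizer → I₁ = ½ I₀, now polarized at 24°.
I₂ = I₁ cos²(64° − 24°) = 0.5 I₀ · cos²(40°) = 0.2934 I₀.
I₃ = I₂ cos²(124° − 64°) = 0.2934 I₀ · cos²(60°) = 0.07335 I₀.
After rotation:
Unpolarized light through the first polarizer → I₁ = ½ I₀, now polarized at -19°.
I₂ = I₁ cos²(64° + 19°) = 0.5 I₀ · cos²(83°) = 0.007426 I₀.
I₃ = I₂ cos²(124° − 64°) = 0.007426 I₀ · cos²(60°) = 0.001857 I₀.
Ratio = 0.001857 / 0.07335 = 0.02531.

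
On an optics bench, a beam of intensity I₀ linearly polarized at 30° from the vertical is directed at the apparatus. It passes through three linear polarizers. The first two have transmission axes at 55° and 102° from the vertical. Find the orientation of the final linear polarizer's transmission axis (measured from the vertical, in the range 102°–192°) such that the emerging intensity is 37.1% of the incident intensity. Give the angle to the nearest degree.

I₁ = I₀ cos²(55° − 30°) = I₀ cos²(25°) = 0.8214 I₀.
I₂ = I₁ cos²(102° − 55°) = 0.8214 I₀ · cos²(47°) = 0.382 I₀.
Need I₃/I₀ = 0.371, so cos²(θ − 102°) = 0.371 / 0.382 = 0.9711.
θ − 102° = arccos(√0.9711) = 9.8°, giving θ ≈ 102 + 9.8 = 111.8°.

θ ≈ 112°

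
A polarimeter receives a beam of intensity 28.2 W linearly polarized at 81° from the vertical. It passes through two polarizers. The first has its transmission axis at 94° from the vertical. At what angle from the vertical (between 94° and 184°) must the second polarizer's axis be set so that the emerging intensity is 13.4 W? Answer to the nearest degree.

I₁ = I₀ cos²(94° − 81°) = I₀ cos²(13°) = 0.9494 I₀.
Target fraction: 13.4 / 28.2 W = 0.4752 of I₀.
Need I₂/I₀ = 0.4752, so cos²(θ − 94°) = 0.4752 / 0.9494 = 0.5005.
θ − 94° = arccos(√0.5005) = 45.0°, giving θ ≈ 94 + 45.0 = 139.0°.

θ ≈ 139°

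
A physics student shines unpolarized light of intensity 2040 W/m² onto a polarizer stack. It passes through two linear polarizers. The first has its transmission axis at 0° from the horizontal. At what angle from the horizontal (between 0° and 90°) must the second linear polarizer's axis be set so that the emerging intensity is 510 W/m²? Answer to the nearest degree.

θ ≈ 45°

Unpolarized light through the first polarizer → I₁ = ½ I₀, now polarized at 0°.
Target fraction: 510 / 2040 W/m² = 0.25 of I₀.
Need I₂/I₀ = 0.25, so cos²(θ − 0°) = 0.25 / 0.5 = 0.5.
θ − 0° = arccos(√0.5) = 45.0°, giving θ ≈ 0 + 45.0 = 45.0°.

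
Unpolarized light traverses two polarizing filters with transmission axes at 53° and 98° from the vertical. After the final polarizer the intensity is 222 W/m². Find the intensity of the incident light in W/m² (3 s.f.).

I₀ ≈ 888 W/m²

Unpolarized light through the first polarizer → I₁ = ½ I₀, now polarized at 53°.
I₂ = I₁ cos²(98° − 53°) = 0.5 I₀ · cos²(45°) = 0.25 I₀.
So 222 W/m² = 0.25 I₀, giving I₀ = 222/0.25 = 888 W/m².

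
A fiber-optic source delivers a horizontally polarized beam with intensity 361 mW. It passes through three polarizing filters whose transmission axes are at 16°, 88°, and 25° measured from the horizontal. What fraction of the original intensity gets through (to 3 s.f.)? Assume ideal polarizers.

By Malus's law, I₁ = 361 mW · cos²(16°) = 333.6 mW.
I₂ = I₁ · cos²(72°) = 333.6 · 0.09549 = 31.85 mW.
I₃ = I₂ · cos²(63°) = 31.85 · 0.2061 = 6.565 mW.
Transmitted fraction = 0.01819.

I/I₀ ≈ 0.0182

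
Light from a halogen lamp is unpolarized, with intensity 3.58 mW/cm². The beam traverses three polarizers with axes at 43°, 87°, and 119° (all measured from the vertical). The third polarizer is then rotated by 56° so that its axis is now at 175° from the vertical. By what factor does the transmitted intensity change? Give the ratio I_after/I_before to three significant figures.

Before rotation:
Unpolarized light through the first polarizer → I₁ = ½ I₀, now polarized at 43°.
I₂ = I₁ cos²(87° − 43°) = 0.5 I₀ · cos²(44°) = 0.2587 I₀.
I₃ = I₂ cos²(119° − 87°) = 0.2587 I₀ · cos²(32°) = 0.1861 I₀.
After rotation:
Unpolarized light through the first polarizer → I₁ = ½ I₀, now polarized at 43°.
I₂ = I₁ cos²(87° − 43°) = 0.5 I₀ · cos²(44°) = 0.2587 I₀.
I₃ = I₂ cos²(175° − 87°) = 0.2587 I₀ · cos²(88°) = 0.0003151 I₀.
Ratio = 0.0003151 / 0.1861 = 0.001694.

I_new/I_old ≈ 0.00169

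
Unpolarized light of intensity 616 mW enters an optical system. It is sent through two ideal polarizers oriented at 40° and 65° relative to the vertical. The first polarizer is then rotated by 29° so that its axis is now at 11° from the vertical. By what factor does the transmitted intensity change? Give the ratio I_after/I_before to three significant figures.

I_new/I_old ≈ 0.421

Before rotation:
Unpolarized light through the first polarizer → I₁ = ½ I₀, now polarized at 40°.
I₂ = I₁ cos²(65° − 40°) = 0.5 I₀ · cos²(25°) = 0.4107 I₀.
After rotation:
Unpolarized light through the first polarizer → I₁ = ½ I₀, now polarized at 11°.
I₂ = I₁ cos²(65° − 11°) = 0.5 I₀ · cos²(54°) = 0.1727 I₀.
Ratio = 0.1727 / 0.4107 = 0.4206.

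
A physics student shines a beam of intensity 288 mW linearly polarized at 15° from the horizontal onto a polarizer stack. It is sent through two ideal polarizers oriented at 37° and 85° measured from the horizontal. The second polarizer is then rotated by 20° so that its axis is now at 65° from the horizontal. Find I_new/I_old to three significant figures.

Before rotation:
By Malus's law, I₁ = I₀ cos²(37° − 15°) = I₀ cos²(22°) = 0.8597 I₀.
I₂ = I₁ cos²(85° − 37°) = 0.8597 I₀ · cos²(48°) = 0.3849 I₀.
After rotation:
I₁ = I₀ cos²(37° − 15°) = I₀ cos²(22°) = 0.8597 I₀.
I₂ = I₁ cos²(65° − 37°) = 0.8597 I₀ · cos²(28°) = 0.6702 I₀.
Ratio = 0.6702 / 0.3849 = 1.741.

I_new/I_old ≈ 1.74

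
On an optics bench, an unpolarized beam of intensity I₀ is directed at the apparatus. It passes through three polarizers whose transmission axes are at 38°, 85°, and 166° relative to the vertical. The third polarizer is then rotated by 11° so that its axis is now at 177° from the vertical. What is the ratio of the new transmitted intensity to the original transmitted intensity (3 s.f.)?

Before rotation:
Unpolarized light through the first polarizer → I₁ = ½ I₀, now polarized at 38°.
I₂ = I₁ cos²(85° − 38°) = 0.5 I₀ · cos²(47°) = 0.2326 I₀.
I₃ = I₂ cos²(166° − 85°) = 0.2326 I₀ · cos²(81°) = 0.005691 I₀.
After rotation:
Unpolarized light through the first polarizer → I₁ = ½ I₀, now polarized at 38°.
I₂ = I₁ cos²(85° − 38°) = 0.5 I₀ · cos²(47°) = 0.2326 I₀.
Angle between axes 2 and 3: 88°. I₃ = 0.2326 I₀ · cos²(88°) = 0.0002833 I₀.
Ratio = 0.0002833 / 0.005691 = 0.04977.

I_new/I_old ≈ 0.0498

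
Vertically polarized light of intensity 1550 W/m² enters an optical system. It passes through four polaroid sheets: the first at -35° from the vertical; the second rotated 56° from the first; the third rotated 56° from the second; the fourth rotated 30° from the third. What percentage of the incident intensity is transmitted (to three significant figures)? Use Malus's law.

By Malus's law, I₁ = 1550 W/m² · cos²(35°) = 1040 W/m².
I₂ = I₁ · cos²(56°) = 1040 · 0.3127 = 325.2 W/m².
I₃ = I₂ · cos²(56°) = 325.2 · 0.3127 = 101.7 W/m².
I₄ = I₃ · cos²(30°) = 101.7 · 0.75 = 76.27 W/m².
That is 4.921% of the incident intensity.

≈ 4.92%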